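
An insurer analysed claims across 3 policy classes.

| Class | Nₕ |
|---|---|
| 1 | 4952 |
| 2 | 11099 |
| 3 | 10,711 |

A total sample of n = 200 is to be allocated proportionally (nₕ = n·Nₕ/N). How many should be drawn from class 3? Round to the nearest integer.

80

N = 4952 + 11099 + 10711 = 26762.
n_3 = 200·10711/26762 = 80.046... → 80.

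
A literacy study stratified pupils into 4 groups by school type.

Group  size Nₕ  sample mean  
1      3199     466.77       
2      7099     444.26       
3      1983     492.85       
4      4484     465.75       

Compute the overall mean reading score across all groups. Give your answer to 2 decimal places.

x̄_st = (Σ Nₕx̄ₕ) / (Σ Nₕ) = (3199·466.77 + 7099·444.26 + 1983·492.85 + 4484·465.75) / 16765
= 7712743.52 / 16765 = 460.0503... → 460.05.

460.05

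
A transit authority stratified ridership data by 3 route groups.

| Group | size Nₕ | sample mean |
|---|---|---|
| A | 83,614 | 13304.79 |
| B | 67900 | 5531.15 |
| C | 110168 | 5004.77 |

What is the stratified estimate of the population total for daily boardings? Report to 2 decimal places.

A: 83614·13304.79 = 1112466711.06
B: 67900·5531.15 = 375565085
C: 110168·5004.77 = 551365501.36
τ̂ = Σ Nₕx̄ₕ = 2039397297.42.

2039397297.42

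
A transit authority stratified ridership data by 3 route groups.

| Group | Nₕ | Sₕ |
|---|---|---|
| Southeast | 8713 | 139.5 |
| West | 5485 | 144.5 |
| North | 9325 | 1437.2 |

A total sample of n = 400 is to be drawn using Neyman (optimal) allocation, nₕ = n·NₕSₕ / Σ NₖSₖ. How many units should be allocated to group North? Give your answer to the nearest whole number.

Southeast: NₕSₕ = 8713·139.5 = 1215463.5
West: NₕSₕ = 5485·144.5 = 792582.5
North: NₕSₕ = 9325·1437.2 = 13401890
Σ NₕSₕ = 15409936.
n_North = 400·13401890/15409936 = 347.877... → 348.

348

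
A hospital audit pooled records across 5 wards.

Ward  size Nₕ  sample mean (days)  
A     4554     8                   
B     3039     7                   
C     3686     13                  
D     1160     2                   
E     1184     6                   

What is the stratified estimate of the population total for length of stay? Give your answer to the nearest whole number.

115047

A: 4554·8 = 36432
B: 3039·7 = 21273
C: 3686·13 = 47918
D: 1160·2 = 2320
E: 1184·6 = 7104
τ̂ = Σ Nₕx̄ₕ = 115047.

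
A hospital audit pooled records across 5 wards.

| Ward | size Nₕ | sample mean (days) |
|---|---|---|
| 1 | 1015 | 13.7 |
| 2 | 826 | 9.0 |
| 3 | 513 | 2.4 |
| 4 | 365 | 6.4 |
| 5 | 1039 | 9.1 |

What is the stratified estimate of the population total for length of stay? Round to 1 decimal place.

Estimate total by summing Nₕ·x̄ₕ over strata.
1015·13.7 + 826·9.0 + 513·2.4 + 365·6.4 + 1039·9.1 = 13905.5 + 7434 + 1231.2 + 2336 + 9454.9 = 34361.6.

34361.6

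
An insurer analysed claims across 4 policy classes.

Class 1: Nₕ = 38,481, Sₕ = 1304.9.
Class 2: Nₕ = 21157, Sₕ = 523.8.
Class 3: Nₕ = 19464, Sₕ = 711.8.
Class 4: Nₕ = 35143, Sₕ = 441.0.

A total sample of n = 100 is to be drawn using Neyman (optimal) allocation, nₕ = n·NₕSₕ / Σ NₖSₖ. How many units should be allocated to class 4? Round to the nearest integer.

Σ NₕSₕ = 38481·1304.9 + 21157·523.8 + 19464·711.8 + 35143·441.0 = 90648431.7.
Share for 4: 15498063/90648431.7 = 0.17097.
n_4 = 100 × 0.17097 = 17.097... → 17.

17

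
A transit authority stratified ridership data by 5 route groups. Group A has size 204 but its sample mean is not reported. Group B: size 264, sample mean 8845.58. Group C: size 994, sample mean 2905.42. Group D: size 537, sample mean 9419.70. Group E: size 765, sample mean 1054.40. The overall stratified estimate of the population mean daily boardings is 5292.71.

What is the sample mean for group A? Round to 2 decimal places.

17357.03

Σ Nₕx̄ₕ = N·μ, so 204·x̄_A = 2764·5292.71 − (264·8845.58 + 994·2905.42 + 537·9419.70 + 765·1054.40).
= 14629050.44 − 11088215.5 = 3540834.94.
x̄_A = 3540834.94 / 204 = 17357.0340... → 17357.03.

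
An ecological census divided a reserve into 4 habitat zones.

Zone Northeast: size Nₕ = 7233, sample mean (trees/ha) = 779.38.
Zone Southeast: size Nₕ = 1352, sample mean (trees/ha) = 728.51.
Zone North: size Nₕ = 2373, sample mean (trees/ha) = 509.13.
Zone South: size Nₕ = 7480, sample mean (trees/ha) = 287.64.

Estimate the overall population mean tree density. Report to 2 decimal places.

x̄_st = (Σ Nₕx̄ₕ) / (Σ Nₕ) = (7233·779.38 + 1352·728.51 + 2373·509.13 + 7480·287.64) / 18438
= 9981913.75 / 18438 = 541.3773... → 541.38.

541.38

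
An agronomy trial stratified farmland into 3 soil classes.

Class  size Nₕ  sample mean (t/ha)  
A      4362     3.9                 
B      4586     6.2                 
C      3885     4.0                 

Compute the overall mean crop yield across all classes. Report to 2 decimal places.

4.75

x̄_st = (Σ Nₕx̄ₕ) / (Σ Nₕ) = (4362·3.9 + 4586·6.2 + 3885·4.0) / 12833
= 60985 / 12833 = 4.7522... → 4.75.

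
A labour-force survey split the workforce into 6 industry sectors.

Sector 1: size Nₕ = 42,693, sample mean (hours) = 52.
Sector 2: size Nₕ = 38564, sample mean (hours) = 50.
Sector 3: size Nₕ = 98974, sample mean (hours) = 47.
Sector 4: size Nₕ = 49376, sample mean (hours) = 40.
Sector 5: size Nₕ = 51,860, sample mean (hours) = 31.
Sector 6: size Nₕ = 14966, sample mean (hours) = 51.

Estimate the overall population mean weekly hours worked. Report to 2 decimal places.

44.35

N = 42693 + 38564 + 98974 + 49376 + 51860 + 14966 = 296433.
The stratified mean weights each stratum mean by its population share Nₕ/N.
Σ Nₕx̄ₕ = 42693·52 + 38564·50 + 98974·47 + 49376·40 + 51860·31 + 14966·51 = 2220036 + 1928200 + 4651778 + 1975040 + 1607660 + 763266 = 13145980.
Divide by N: 13145980 / 296433 = 44.3472... → 44.35.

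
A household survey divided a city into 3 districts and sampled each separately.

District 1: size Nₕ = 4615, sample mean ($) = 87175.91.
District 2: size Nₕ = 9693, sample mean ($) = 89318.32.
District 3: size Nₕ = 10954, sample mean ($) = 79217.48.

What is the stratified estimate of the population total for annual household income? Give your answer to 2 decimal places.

2135827576.33

1: 4615·87175.91 = 402316824.65
2: 9693·89318.32 = 865762475.76
3: 10954·79217.48 = 867748275.92
τ̂ = Σ Nₕx̄ₕ = 2135827576.33.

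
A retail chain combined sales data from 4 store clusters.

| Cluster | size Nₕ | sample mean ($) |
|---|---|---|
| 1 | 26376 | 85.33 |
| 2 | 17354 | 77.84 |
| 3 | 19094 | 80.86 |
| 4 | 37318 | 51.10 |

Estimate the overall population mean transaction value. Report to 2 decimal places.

70.42

x̄_st = (Σ Nₕx̄ₕ) / (Σ Nₕ) = (26376·85.33 + 17354·77.84 + 19094·80.86 + 37318·51.10) / 100142
= 7052390.08 / 100142 = 70.4239... → 70.42.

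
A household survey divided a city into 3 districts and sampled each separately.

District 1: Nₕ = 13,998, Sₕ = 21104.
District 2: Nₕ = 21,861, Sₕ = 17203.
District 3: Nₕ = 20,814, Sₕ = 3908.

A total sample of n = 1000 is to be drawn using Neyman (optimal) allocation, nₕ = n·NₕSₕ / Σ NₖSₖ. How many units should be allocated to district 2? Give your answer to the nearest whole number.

500

Σ NₕSₕ = 13998·21104 + 21861·17203 + 20814·3908 = 752829687.
Share for 2: 376074783/752829687 = 0.49955.
n_2 = 1000 × 0.49955 = 499.548... → 500.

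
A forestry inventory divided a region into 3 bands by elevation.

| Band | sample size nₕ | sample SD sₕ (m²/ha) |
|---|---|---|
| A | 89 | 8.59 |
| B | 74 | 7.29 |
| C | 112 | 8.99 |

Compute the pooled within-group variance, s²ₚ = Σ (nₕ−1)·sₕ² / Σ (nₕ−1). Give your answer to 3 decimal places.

Degrees of freedom: 88 + 73 + 111 = 272.
Σ(nₕ−1)sₕ² = 88·73.7881 + 73·53.1441 + 111·80.8201 = 19343.9032.
s²ₚ = 19343.9032 / 272 = 71.11729... → 71.117.

71.117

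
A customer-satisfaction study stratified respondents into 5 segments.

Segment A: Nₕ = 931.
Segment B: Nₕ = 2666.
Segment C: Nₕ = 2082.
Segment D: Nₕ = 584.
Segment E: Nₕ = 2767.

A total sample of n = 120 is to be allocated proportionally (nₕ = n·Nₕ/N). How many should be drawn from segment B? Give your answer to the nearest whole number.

35

Share of segment B = 2666/9030 = 0.29524.
Allocate 120 × 0.29524 = 35.429... → 35.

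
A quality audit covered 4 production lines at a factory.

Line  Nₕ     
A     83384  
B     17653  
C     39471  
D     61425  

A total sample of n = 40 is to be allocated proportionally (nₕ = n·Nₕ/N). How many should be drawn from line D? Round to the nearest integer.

Share of line D = 61425/201933 = 0.30419.
Allocate 40 × 0.30419 = 12.167... → 12.

12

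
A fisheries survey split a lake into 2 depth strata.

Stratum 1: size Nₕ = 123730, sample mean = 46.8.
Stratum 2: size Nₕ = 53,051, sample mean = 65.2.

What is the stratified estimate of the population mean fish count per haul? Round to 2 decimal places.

52.32

N = 176781; weights Wₕ = Nₕ/N = (0.6999, 0.3001).
x̄_st = Σ Wₕ·x̄ₕ = 0.6999·46.8 + 0.3001·65.2 ≈ 52.3217...
→ 52.32.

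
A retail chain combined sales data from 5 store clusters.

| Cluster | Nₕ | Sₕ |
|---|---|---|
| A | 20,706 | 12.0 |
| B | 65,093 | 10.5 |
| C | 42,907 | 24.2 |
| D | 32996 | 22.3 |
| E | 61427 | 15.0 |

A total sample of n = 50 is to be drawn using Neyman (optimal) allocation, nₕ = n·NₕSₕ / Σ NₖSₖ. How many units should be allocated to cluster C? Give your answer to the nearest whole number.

14

A: NₕSₕ = 20706·12.0 = 248472
B: NₕSₕ = 65093·10.5 = 683476.5
C: NₕSₕ = 42907·24.2 = 1038349.4
D: NₕSₕ = 32996·22.3 = 735810.8
E: NₕSₕ = 61427·15.0 = 921405
Σ NₕSₕ = 3627513.7.
n_C = 50·1038349.4/3627513.7 = 14.312... → 14.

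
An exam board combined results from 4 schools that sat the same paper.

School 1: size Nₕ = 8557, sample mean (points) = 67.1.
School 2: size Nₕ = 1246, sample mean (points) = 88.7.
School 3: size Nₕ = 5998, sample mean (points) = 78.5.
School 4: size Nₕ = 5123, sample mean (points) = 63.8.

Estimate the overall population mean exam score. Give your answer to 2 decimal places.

70.85

N = 8557 + 1246 + 5998 + 5123 = 20924.
The stratified mean weights each stratum mean by its population share Nₕ/N.
Σ Nₕx̄ₕ = 8557·67.1 + 1246·88.7 + 5998·78.5 + 5123·63.8 = 574174.7 + 110520.2 + 470843 + 326847.4 = 1482385.3.
Divide by N: 1482385.3 / 20924 = 70.8462... → 70.85.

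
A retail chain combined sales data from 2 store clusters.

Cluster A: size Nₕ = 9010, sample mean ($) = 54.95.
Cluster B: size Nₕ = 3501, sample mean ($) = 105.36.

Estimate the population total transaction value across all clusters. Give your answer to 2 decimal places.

863964.86

Estimate total by summing Nₕ·x̄ₕ over strata.
9010·54.95 + 3501·105.36 = 495099.5 + 368865.36 = 863964.86.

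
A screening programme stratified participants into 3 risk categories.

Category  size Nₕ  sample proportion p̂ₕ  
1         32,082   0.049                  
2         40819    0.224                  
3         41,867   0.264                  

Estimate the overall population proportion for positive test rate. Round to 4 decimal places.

Wₕ = Nₕ/N with N = 114768: 0.2795, 0.3557, 0.3648.
p̂_st = 0.2795·0.049 + 0.3557·0.224 + 0.3648·0.264 ≈ 0.189673... → 0.1897.

0.1897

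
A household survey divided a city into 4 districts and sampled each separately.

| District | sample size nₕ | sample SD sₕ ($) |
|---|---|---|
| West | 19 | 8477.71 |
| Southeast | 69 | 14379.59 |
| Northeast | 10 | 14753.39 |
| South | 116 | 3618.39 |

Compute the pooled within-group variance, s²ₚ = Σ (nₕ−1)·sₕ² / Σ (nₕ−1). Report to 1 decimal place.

89613590.7

Degrees of freedom: 18 + 68 + 9 + 115 = 210.
Σ(nₕ−1)sₕ² = 18·71871566.8441 + 68·206772608.5681 + 9·217662516.4921 + 115·13092746.1921 = 18818854046.345.
s²ₚ = 18818854046.345 / 210 = 89613590.697... → 89613590.7.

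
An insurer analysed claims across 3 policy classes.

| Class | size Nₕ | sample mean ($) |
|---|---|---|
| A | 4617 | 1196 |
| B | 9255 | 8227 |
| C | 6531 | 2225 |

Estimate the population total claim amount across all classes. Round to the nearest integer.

A: 4617·1196 = 5521932
B: 9255·8227 = 76140885
C: 6531·2225 = 14531475
τ̂ = Σ Nₕx̄ₕ = 96194292.

96194292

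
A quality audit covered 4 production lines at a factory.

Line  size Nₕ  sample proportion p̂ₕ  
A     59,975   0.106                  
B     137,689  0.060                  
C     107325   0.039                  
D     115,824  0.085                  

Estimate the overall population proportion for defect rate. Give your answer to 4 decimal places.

0.0681

N = 59975 + 137689 + 107325 + 115824 = 420813.
Overall proportion = Σ (Nₕ/N)·p̂ₕ.
Σ Nₕp̂ₕ = 6357.35 + 8261.34 + 4185.675 + 9845.04 = 28649.405.
28649.405 / 420813 = 0.068081... → 0.0681.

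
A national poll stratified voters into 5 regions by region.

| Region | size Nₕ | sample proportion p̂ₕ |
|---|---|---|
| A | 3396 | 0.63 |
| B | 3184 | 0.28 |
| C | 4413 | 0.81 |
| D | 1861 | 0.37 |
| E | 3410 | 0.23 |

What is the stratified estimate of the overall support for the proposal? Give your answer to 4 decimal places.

0.4967

Wₕ = Nₕ/N with N = 16264: 0.2088, 0.1958, 0.2713, 0.1144, 0.2097.
p̂_st = 0.2088·0.63 + 0.1958·0.28 + 0.2713·0.81 + 0.1144·0.37 + 0.2097·0.23 ≈ 0.496704... → 0.4967.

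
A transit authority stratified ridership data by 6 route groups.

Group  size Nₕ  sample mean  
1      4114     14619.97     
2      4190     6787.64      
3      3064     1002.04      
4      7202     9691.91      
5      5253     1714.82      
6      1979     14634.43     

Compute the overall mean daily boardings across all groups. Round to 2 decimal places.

7729.15

N = 4114 + 4190 + 3064 + 7202 + 5253 + 1979 = 25802.
The stratified mean weights each stratum mean by its population share Nₕ/N.
Σ Nₕx̄ₕ = 4114·14619.97 + 4190·6787.64 + 3064·1002.04 + 7202·9691.91 + 5253·1714.82 + 1979·14634.43 = 60146556.58 + 28440211.6 + 3070250.56 + 69801135.82 + 9007949.46 + 28961536.97 = 199427640.99.
Divide by N: 199427640.99 / 25802 = 7729.1544... → 7729.15.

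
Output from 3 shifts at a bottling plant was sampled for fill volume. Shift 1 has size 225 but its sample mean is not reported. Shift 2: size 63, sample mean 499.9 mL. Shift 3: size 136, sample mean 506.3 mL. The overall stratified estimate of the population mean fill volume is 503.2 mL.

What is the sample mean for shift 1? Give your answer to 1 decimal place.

502.3

Σ Nₕx̄ₕ = N·μ, so 225·x̄_1 = 424·503.2 − (63·499.9 + 136·506.3).
= 213356.8 − 100350.5 = 113006.3.
x̄_1 = 113006.3 / 225 = 502.250... → 502.3.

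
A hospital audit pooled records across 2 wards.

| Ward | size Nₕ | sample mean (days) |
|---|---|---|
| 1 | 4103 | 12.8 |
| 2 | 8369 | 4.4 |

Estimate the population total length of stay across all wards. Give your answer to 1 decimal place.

89342.0

Estimate total by summing Nₕ·x̄ₕ over strata.
4103·12.8 + 8369·4.4 = 52518.4 + 36823.6 = 89342.0.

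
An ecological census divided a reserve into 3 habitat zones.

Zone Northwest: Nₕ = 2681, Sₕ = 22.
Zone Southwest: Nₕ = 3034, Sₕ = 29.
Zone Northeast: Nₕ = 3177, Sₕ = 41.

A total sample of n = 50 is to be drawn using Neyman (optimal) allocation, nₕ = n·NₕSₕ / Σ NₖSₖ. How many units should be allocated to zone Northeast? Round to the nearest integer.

23

Northwest: NₕSₕ = 2681·22 = 58982
Southwest: NₕSₕ = 3034·29 = 87986
Northeast: NₕSₕ = 3177·41 = 130257
Σ NₕSₕ = 277225.
n_Northeast = 50·130257/277225 = 23.493... → 23.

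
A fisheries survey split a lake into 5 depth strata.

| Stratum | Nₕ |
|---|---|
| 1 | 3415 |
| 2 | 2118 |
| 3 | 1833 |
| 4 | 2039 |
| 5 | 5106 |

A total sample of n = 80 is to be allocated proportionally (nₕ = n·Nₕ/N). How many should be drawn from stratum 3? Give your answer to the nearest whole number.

Share of stratum 3 = 1833/14511 = 0.12632.
Allocate 80 × 0.12632 = 10.105... → 10.

10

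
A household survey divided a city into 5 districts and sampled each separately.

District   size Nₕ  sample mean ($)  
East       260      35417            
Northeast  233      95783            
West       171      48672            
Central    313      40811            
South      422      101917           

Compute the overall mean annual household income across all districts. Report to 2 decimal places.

N = 260 + 233 + 171 + 313 + 422 = 1399.
Weight each subgroup mean by Nₕ/N and sum.
Σ Nₕx̄ₕ = 260·35417 + 233·95783 + 171·48672 + 313·40811 + 422·101917 = 9208420 + 22317439 + 8322912 + 12773843 + 43008974 = 95631588.
Divide by N: 95631588 / 1399 = 68357.1036... → 68357.10.

68357.10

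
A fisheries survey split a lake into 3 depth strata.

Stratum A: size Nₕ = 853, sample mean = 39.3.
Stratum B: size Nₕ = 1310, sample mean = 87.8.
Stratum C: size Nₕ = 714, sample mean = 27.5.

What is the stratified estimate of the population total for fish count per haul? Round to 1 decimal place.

A: 853·39.3 = 33522.9
B: 1310·87.8 = 115018
C: 714·27.5 = 19635
τ̂ = Σ Nₕx̄ₕ = 168175.9.

168175.9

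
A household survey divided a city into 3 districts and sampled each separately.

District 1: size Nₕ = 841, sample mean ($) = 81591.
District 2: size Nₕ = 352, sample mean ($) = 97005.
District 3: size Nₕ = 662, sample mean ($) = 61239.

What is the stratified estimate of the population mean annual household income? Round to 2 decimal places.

x̄_st = (Σ Nₕx̄ₕ) / (Σ Nₕ) = (841·81591 + 352·97005 + 662·61239) / 1855
= 143304009 / 1855 = 77252.8350... → 77252.84.

77252.84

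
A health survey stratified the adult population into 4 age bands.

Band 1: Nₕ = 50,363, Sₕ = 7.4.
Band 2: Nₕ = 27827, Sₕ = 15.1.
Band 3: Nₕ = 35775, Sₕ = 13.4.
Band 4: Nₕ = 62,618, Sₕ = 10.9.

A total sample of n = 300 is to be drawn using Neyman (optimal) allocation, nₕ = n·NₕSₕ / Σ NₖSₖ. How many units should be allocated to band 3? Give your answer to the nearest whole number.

1: NₕSₕ = 50363·7.4 = 372686.2
2: NₕSₕ = 27827·15.1 = 420187.7
3: NₕSₕ = 35775·13.4 = 479385
4: NₕSₕ = 62618·10.9 = 682536.2
Σ NₕSₕ = 1954795.1.
n_3 = 300·479385/1954795.1 = 73.571... → 74.

74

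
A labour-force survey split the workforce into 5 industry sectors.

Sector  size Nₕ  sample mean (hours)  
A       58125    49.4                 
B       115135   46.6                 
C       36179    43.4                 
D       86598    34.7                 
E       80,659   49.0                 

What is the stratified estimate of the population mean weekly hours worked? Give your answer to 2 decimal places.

x̄_st = (Σ Nₕx̄ₕ) / (Σ Nₕ) = (58125·49.4 + 115135·46.6 + 36179·43.4 + 86598·34.7 + 80659·49.0) / 376696
= 16764076.2 / 376696 = 44.5029... → 44.50.

44.50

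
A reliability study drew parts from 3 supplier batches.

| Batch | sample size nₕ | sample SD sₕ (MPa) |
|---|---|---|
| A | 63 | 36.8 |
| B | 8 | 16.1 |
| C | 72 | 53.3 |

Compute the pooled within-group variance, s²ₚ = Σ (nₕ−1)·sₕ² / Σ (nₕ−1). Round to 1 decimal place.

A: (63−1)·36.8² = 62·1354.24 = 83962.88
B: (8−1)·16.1² = 7·259.21 = 1814.47
C: (72−1)·53.3² = 71·2840.89 = 201703.19
Numerator = 287480.54; denominator = Σ(nₕ−1) = 140.
s²ₚ = 287480.54/140 = 2053.432... → 2053.4.

2053.4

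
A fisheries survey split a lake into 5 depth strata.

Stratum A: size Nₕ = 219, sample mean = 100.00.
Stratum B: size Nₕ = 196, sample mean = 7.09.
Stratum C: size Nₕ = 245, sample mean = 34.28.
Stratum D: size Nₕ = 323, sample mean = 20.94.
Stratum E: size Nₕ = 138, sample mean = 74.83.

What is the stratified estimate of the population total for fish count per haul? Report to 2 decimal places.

48778.40

Population total = Σ Nₕ·x̄ₕ (each stratum's size times its mean).
219·100.00 + 196·7.09 + 245·34.28 + 323·20.94 + 138·74.83 = 21900 + 1389.64 + 8398.6 + 6763.62 + 10326.54 = 48778.40.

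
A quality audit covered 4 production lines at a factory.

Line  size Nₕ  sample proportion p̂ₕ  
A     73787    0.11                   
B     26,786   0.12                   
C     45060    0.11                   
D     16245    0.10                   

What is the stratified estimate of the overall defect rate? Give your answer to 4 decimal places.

N = 73787 + 26786 + 45060 + 16245 = 161878.
Overall proportion = Σ (Nₕ/N)·p̂ₕ.
Σ Nₕp̂ₕ = 8116.57 + 3214.32 + 4956.6 + 1624.5 = 17911.99.
17911.99 / 161878 = 0.110651... → 0.1107.

0.1107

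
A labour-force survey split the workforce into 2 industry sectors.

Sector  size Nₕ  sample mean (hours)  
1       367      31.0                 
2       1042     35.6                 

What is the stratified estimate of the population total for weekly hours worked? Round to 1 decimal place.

48472.2

1: 367·31.0 = 11377
2: 1042·35.6 = 37095.2
τ̂ = Σ Nₕx̄ₕ = 48472.2.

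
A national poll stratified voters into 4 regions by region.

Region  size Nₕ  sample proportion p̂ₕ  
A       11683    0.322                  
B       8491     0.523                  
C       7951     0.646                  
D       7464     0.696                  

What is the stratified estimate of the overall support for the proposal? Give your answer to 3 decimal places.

Wₕ = Nₕ/N with N = 35589: 0.3283, 0.2386, 0.2234, 0.2097.
p̂_st = 0.3283·0.322 + 0.2386·0.523 + 0.2234·0.646 + 0.2097·0.696 ≈ 0.52078... → 0.521.

0.521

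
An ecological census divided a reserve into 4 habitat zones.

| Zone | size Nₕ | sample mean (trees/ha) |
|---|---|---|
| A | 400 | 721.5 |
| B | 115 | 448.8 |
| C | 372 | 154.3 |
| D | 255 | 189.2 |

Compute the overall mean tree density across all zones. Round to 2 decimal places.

390.42

N = 1142; weights Wₕ = Nₕ/N = (0.3503, 0.1007, 0.3257, 0.2233).
x̄_st = Σ Wₕ·x̄ₕ = 0.3503·721.5 + 0.1007·448.8 + 0.3257·154.3 + 0.2233·189.2 ≈ 390.4182...
→ 390.42.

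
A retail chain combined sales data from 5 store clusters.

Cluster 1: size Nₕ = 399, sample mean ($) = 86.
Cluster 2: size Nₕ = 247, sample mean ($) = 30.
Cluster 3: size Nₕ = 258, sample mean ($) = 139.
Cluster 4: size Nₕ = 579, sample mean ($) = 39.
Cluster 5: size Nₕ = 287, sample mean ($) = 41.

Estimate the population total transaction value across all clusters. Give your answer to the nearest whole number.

Estimate total by summing Nₕ·x̄ₕ over strata.
399·86 + 247·30 + 258·139 + 579·39 + 287·41 = 34314 + 7410 + 35862 + 22581 + 11767 = 111934.

111934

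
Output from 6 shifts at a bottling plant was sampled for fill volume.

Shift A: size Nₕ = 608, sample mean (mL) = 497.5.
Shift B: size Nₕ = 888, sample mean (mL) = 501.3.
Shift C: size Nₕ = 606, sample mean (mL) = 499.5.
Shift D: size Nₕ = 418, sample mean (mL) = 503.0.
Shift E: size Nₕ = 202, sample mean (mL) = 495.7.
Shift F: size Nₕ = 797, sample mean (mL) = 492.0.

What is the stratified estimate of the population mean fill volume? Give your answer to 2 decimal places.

498.11

N = 608 + 888 + 606 + 418 + 202 + 797 = 3519.
The stratified mean weights each stratum mean by its population share Nₕ/N.
Σ Nₕx̄ₕ = 608·497.5 + 888·501.3 + 606·499.5 + 418·503.0 + 202·495.7 + 797·492.0 = 302480 + 445154.4 + 302697 + 210254 + 100131.4 + 392124 = 1752840.8.
Divide by N: 1752840.8 / 3519 = 498.1076... → 498.11.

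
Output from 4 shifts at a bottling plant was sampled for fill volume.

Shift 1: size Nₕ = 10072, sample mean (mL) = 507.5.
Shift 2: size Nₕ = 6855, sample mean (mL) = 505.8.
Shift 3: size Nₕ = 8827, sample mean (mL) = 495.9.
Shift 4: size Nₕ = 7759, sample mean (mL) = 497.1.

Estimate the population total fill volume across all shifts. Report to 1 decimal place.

16813107.2

1: 10072·507.5 = 5111540
2: 6855·505.8 = 3467259
3: 8827·495.9 = 4377309.3
4: 7759·497.1 = 3856998.9
τ̂ = Σ Nₕx̄ₕ = 16813107.2.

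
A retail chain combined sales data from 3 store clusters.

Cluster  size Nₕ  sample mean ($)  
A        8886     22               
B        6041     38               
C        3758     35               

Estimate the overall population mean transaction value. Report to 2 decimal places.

29.79

N = 8886 + 6041 + 3758 = 18685.
Overall mean = Σ (Nₕ/N)·x̄ₕ — weight by population share, not a simple average.
Σ Nₕx̄ₕ = 8886·22 + 6041·38 + 3758·35 = 195492 + 229558 + 131530 = 556580.
Divide by N: 556580 / 18685 = 29.7875... → 29.79.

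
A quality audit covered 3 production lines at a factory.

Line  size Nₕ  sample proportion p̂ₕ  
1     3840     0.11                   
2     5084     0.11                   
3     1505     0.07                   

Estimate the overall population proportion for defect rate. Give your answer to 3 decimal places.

0.104

Wₕ = Nₕ/N with N = 10429: 0.3682, 0.4875, 0.1443.
p̂_st = 0.3682·0.11 + 0.4875·0.11 + 0.1443·0.07 ≈ 0.10423... → 0.104.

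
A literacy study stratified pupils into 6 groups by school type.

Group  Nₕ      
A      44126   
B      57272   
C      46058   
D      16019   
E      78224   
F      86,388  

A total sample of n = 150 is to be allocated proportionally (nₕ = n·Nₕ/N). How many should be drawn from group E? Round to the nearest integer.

36

N = 44126 + 57272 + 46058 + 16019 + 78224 + 86388 = 328087.
n_E = 150·78224/328087 = 35.764... → 36.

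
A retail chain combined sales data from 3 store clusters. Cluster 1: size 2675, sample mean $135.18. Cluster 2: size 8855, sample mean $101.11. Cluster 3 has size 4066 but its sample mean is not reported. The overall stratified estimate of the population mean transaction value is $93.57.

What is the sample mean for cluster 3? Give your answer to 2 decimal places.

Σ Nₕx̄ₕ = N·μ, so 4066·x̄_3 = 15596·93.57 − (2675·135.18 + 8855·101.11).
= 1459317.72 − 1256935.55 = 202382.17.
x̄_3 = 202382.17 / 4066 = 49.7743... → 49.77.

49.77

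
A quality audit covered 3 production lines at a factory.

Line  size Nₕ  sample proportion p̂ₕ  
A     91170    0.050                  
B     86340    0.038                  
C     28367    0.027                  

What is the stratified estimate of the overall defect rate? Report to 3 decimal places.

0.042

Wₕ = Nₕ/N with N = 205877: 0.4428, 0.4194, 0.1378.
p̂_st = 0.4428·0.050 + 0.4194·0.038 + 0.1378·0.027 ≈ 0.04180... → 0.042.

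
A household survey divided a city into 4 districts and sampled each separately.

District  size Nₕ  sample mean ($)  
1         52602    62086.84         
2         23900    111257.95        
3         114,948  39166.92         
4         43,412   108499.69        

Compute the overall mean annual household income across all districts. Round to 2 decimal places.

N = 52602 + 23900 + 114948 + 43412 = 234862.
Weight each subgroup mean by Nₕ/N and sum.
Σ Nₕx̄ₕ = 52602·62086.84 + 23900·111257.95 + 114948·39166.92 + 43412·108499.69 = 3265891957.68 + 2659065005 + 4502159120.16 + 4710188542.28 = 15137304625.12.
Divide by N: 15137304625.12 / 234862 = 64451.9106... → 64451.91.

64451.91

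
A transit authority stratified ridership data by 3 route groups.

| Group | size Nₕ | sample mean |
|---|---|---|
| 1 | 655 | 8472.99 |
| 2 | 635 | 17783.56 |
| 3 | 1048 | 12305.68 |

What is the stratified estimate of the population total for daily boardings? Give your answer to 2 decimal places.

Estimate total by summing Nₕ·x̄ₕ over strata.
655·8472.99 + 635·17783.56 + 1048·12305.68 = 5549808.45 + 11292560.6 + 12896352.64 = 29738721.69.

29738721.69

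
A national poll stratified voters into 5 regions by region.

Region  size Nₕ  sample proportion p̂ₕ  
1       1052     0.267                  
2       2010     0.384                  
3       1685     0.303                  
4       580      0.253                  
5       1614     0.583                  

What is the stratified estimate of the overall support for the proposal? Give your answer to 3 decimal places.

Wₕ = Nₕ/N with N = 6941: 0.1516, 0.2896, 0.2428, 0.0836, 0.2325.
p̂_st = 0.1516·0.267 + 0.2896·0.384 + 0.2428·0.303 + 0.0836·0.253 + 0.2325·0.583 ≈ 0.38193... → 0.382.

0.382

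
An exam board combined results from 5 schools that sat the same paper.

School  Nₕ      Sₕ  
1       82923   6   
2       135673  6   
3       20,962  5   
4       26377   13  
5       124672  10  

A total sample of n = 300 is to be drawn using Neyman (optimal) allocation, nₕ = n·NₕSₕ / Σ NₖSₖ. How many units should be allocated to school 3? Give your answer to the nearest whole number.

Σ NₕSₕ = 82923·6 + 135673·6 + 20962·5 + 26377·13 + 124672·10 = 3006007.
Share for 3: 104810/3006007 = 0.03487.
n_3 = 300 × 0.03487 = 10.460... → 10.

10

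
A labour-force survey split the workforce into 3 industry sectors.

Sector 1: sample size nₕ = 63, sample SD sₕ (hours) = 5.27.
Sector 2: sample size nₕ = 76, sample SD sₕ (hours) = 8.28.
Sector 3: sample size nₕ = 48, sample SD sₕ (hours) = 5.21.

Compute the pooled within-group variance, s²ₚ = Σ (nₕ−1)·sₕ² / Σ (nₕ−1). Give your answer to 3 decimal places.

Degrees of freedom: 62 + 75 + 47 = 184.
Σ(nₕ−1)sₕ² = 62·27.7729 + 75·68.5584 + 47·27.1441 = 8139.5725.
s²ₚ = 8139.5725 / 184 = 44.23681... → 44.237.

44.237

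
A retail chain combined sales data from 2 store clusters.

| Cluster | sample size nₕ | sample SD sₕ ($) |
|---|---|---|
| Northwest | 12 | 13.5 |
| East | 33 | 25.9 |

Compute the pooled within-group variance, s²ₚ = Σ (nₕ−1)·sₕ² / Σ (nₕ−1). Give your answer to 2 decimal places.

Northwest: (12−1)·13.5² = 11·182.25 = 2004.75
East: (33−1)·25.9² = 32·670.81 = 21465.92
Numerator = 23470.67; denominator = Σ(nₕ−1) = 43.
s²ₚ = 23470.67/43 = 545.8295... → 545.83.

545.83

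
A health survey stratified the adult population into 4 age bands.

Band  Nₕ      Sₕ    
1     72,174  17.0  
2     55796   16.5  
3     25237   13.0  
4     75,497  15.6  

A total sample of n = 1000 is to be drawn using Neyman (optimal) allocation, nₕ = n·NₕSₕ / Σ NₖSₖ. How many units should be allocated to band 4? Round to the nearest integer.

1: NₕSₕ = 72174·17.0 = 1226958
2: NₕSₕ = 55796·16.5 = 920634
3: NₕSₕ = 25237·13.0 = 328081
4: NₕSₕ = 75497·15.6 = 1177753.2
Σ NₕSₕ = 3653426.2.
n_4 = 1000·1177753.2/3653426.2 = 322.370... → 322.

322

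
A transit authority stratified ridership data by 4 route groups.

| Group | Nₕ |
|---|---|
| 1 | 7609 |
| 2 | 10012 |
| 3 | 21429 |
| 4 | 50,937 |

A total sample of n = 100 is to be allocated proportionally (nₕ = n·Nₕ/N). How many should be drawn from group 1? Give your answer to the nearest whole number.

8

N = 7609 + 10012 + 21429 + 50937 = 89987.
n_1 = 100·7609/89987 = 8.456... → 8.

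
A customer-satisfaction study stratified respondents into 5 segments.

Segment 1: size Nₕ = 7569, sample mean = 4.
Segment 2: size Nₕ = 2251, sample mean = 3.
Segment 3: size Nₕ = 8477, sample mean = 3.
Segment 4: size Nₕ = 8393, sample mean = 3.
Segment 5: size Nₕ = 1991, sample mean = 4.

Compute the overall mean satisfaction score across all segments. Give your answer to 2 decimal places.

3.33

x̄_st = (Σ Nₕx̄ₕ) / (Σ Nₕ) = (7569·4 + 2251·3 + 8477·3 + 8393·3 + 1991·4) / 28681
= 95603 / 28681 = 3.3333... → 3.33.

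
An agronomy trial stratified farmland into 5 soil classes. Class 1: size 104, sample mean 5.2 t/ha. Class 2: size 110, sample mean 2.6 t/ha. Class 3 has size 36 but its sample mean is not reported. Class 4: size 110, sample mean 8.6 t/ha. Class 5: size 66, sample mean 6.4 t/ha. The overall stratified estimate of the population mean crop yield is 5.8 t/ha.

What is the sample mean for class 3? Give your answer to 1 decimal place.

Σ Nₕx̄ₕ = N·μ, so 36·x̄_3 = 426·5.8 − (104·5.2 + 110·2.6 + 110·8.6 + 66·6.4).
= 2470.8 − 2195.2 = 275.6.
x̄_3 = 275.6 / 36 = 7.656... → 7.7.

7.7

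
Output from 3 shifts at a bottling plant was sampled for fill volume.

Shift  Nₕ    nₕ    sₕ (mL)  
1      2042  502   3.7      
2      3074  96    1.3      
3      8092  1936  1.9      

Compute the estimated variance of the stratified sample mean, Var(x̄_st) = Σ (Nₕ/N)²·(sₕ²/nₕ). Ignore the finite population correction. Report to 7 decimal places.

0.0023053

N = 13208; Wₕ = Nₕ/N.
shift 1: (2042/13208)²·3.7²/502 = 0.0006518341
shift 2: (3074/13208)²·1.3²/96 = 0.0009535623
shift 3: (8092/13208)²·1.9²/1936 = 0.0006999056
Sum = 0.0023053020 → 0.0023053.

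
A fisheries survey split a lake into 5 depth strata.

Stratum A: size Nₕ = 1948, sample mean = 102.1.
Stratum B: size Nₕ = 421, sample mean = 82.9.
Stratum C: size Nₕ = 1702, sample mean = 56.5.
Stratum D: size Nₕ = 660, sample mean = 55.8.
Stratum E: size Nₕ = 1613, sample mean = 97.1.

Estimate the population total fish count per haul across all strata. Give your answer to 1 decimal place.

Estimate total by summing Nₕ·x̄ₕ over strata.
1948·102.1 + 421·82.9 + 1702·56.5 + 660·55.8 + 1613·97.1 = 198890.8 + 34900.9 + 96163 + 36828 + 156622.3 = 523405.0.

523405.0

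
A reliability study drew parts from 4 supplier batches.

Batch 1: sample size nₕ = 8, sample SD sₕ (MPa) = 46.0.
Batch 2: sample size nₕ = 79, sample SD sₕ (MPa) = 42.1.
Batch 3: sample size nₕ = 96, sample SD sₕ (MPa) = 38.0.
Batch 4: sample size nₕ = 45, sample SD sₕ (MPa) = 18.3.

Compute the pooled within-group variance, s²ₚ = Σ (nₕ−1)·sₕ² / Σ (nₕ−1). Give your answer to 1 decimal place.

1361.5

Degrees of freedom: 7 + 78 + 95 + 44 = 224.
Σ(nₕ−1)sₕ² = 7·2116 + 78·1772.41 + 95·1444 + 44·334.89 = 304975.14.
s²ₚ = 304975.14 / 224 = 1361.496... → 1361.5.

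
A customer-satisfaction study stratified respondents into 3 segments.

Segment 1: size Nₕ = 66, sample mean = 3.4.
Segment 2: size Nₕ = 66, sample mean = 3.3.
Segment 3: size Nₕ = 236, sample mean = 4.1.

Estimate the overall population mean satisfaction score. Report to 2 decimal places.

3.83

x̄_st = (Σ Nₕx̄ₕ) / (Σ Nₕ) = (66·3.4 + 66·3.3 + 236·4.1) / 368
= 1409.8 / 368 = 3.8310... → 3.83.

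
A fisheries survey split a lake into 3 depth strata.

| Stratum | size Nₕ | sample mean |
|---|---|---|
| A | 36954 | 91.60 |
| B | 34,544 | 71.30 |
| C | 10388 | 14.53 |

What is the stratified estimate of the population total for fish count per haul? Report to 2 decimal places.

A: 36954·91.60 = 3384986.4
B: 34544·71.30 = 2462987.2
C: 10388·14.53 = 150937.64
τ̂ = Σ Nₕx̄ₕ = 5998911.24.

5998911.24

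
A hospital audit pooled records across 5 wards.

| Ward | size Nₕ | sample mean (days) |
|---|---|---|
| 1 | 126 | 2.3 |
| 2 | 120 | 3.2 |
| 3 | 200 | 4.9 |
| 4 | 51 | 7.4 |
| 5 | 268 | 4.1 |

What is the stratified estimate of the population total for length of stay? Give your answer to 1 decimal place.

3130.0

1: 126·2.3 = 289.8
2: 120·3.2 = 384
3: 200·4.9 = 980
4: 51·7.4 = 377.4
5: 268·4.1 = 1098.8
τ̂ = Σ Nₕx̄ₕ = 3130.0.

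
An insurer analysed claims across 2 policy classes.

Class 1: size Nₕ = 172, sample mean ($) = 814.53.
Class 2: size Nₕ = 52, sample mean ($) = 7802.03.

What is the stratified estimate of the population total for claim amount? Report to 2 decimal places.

545804.72

Population total = Σ Nₕ·x̄ₕ (each stratum's size times its mean).
172·814.53 + 52·7802.03 = 140099.16 + 405705.56 = 545804.72.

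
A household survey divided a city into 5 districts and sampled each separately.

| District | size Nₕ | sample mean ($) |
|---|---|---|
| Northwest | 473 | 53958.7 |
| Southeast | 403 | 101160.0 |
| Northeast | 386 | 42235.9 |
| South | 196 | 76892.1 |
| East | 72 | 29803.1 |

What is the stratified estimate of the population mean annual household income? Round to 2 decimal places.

65235.08

x̄_st = (Σ Nₕx̄ₕ) / (Σ Nₕ) = (473·53958.7 + 403·101160.0 + 386·42235.9 + 196·76892.1 + 72·29803.1) / 1530
= 99809677.3 / 1530 = 65235.0832... → 65235.08.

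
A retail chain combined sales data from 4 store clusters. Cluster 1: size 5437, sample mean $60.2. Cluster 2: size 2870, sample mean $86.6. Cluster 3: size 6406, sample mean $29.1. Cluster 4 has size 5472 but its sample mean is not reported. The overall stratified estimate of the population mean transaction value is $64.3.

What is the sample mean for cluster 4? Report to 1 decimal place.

Σ Nₕx̄ₕ = N·μ, so 5472·x̄_4 = 20185·64.3 − (5437·60.2 + 2870·86.6 + 6406·29.1).
= 1297895.5 − 762264 = 535631.5.
x̄_4 = 535631.5 / 5472 = 97.886... → 97.9.

97.9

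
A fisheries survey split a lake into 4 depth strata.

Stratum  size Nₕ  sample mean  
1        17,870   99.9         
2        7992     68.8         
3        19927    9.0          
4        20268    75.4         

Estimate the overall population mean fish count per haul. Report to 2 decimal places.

61.20

N = 66057; weights Wₕ = Nₕ/N = (0.2705, 0.1210, 0.3017, 0.3068).
x̄_st = Σ Wₕ·x̄ₕ = 0.2705·99.9 + 0.1210·68.8 + 0.3017·9.0 + 0.3068·75.4 ≈ 61.1989...
→ 61.20.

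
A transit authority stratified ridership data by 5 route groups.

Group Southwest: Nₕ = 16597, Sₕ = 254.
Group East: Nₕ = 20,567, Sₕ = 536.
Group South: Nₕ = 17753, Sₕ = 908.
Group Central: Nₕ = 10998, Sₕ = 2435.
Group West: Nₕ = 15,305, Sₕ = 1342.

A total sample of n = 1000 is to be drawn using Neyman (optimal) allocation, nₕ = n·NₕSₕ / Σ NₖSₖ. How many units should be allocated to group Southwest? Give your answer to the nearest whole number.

54

Southwest: NₕSₕ = 16597·254 = 4215638
East: NₕSₕ = 20567·536 = 11023912
South: NₕSₕ = 17753·908 = 16119724
Central: NₕSₕ = 10998·2435 = 26780130
West: NₕSₕ = 15305·1342 = 20539310
Σ NₕSₕ = 78678714.
n_Southwest = 1000·4215638/78678714 = 53.580... → 54.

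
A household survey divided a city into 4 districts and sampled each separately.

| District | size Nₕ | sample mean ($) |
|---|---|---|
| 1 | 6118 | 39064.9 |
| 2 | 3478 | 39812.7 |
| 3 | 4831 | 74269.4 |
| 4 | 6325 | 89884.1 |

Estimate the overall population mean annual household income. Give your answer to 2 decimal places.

62874.91

x̄_st = (Σ Nₕx̄ₕ) / (Σ Nₕ) = (6118·39064.9 + 3478·39812.7 + 4831·74269.4 + 6325·89884.1) / 20752
= 1304780032.7 / 20752 = 62874.9052... → 62874.91.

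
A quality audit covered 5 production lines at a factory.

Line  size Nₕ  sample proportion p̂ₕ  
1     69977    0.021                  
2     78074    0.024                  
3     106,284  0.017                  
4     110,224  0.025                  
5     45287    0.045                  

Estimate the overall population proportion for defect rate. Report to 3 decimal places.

0.024

Wₕ = Nₕ/N with N = 409846: 0.1707, 0.1905, 0.2593, 0.2689, 0.1105.
p̂_st = 0.1707·0.021 + 0.1905·0.024 + 0.2593·0.017 + 0.2689·0.025 + 0.1105·0.045 ≈ 0.02426... → 0.024.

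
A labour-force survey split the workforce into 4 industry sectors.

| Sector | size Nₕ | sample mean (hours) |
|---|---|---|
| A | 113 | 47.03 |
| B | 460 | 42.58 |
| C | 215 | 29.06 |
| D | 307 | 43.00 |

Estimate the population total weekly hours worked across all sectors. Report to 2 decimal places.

Population total = Σ Nₕ·x̄ₕ (each stratum's size times its mean).
113·47.03 + 460·42.58 + 215·29.06 + 307·43.00 = 5314.39 + 19586.8 + 6247.9 + 13201 = 44350.09.

44350.09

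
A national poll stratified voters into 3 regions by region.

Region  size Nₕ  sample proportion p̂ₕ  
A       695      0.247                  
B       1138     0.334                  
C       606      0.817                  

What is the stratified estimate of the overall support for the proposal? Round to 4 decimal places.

0.4292

Wₕ = Nₕ/N with N = 2439: 0.2850, 0.4666, 0.2485.
p̂_st = 0.2850·0.247 + 0.4666·0.334 + 0.2485·0.817 ≈ 0.429216... → 0.4292.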